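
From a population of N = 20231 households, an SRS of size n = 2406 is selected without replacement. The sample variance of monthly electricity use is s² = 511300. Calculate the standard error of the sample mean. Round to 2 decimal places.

13.68

Under SRS without replacement, Var(ȳ) = (1 − f)·s²/n with f = n/N = 2406/20231 = 0.11892640.
Var(ȳ) = (1 − 0.11892640)·511300/2406 = 0.88107360·212.51039 = 187.23729.
SE(ȳ) = √(187.23729) = 13.68.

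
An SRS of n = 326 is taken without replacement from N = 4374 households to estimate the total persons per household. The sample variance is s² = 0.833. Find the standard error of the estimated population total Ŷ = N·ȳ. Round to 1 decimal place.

Var(Ŷ) = N²·Var(ȳ) = N²·(1 − n/N)·s²/n.
f = 326/4374 = 0.07453132; Var(ȳ) = 0.92546868·0.833/326 = 0.0023647712.
Var(Ŷ) = 4374² · 0.0023647712 = 45242.509.
SE(Ŷ) = √(45242.509) = 212.7.

212.7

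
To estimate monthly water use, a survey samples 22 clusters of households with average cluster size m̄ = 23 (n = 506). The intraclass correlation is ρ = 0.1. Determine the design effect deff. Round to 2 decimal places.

deff = 1 + (23 − 1)·0.1 = 1 + 2.2 = 3.2.

3.20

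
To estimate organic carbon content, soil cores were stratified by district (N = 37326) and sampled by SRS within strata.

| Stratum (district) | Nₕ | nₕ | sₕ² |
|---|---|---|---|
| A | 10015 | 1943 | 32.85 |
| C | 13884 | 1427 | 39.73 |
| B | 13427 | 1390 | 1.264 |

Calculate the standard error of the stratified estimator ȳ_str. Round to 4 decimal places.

Var(ȳ_str) = Σₕ Wₕ²(1 − fₕ)sₕ²/nₕ with Wₕ = Nₕ/N, N = 37326.
A: Wₕ = 0.26831163; term = 0.26831163²·(1 − 0.19400899)·32.85/1943 = 9.8100626 × 10^-4.
C: Wₕ = 0.37196592; term = 0.37196592²·(1 − 0.10278018)·39.73/1427 = 0.0034562071.
B: Wₕ = 0.35972245; term = 0.35972245²·(1 − 0.10352275)·1.264/1390 = 1.0548887 × 10^-4.
Sum = 0.0045427022.
SE = √(0.0045427022) = 0.0674.

0.0674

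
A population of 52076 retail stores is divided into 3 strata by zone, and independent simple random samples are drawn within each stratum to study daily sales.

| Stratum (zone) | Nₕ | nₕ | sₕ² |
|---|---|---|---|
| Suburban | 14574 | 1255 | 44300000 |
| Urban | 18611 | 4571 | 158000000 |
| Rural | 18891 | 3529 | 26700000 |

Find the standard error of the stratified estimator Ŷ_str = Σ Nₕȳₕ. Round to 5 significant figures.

Var(Ŷ_str) = Σₕ Nₕ²(1 − fₕ)sₕ²/nₕ.
Suburban: 14574²·(1 − 1255/14574)·44300000/1255 = 6.85189 × 10^12.
Urban: 18611²·(1 − 4571/18611)·158000000/4571 = 9.0319741 × 10^12.
Rural: 18891²·(1 − 3529/18891)·26700000/3529 = 2.195646 × 10^12.
Sum = 1.807951 × 10^13.
SE = √(1.807951 × 10^13) = 4.2520 × 10^6.

4.2520 × 10^6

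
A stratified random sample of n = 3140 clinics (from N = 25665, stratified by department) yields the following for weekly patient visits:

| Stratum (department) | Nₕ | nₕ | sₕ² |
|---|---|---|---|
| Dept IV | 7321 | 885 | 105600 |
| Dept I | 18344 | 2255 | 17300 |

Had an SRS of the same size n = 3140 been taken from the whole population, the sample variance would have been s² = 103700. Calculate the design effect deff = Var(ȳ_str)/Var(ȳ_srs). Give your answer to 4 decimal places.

Var(ȳ_str) = Σ Wₕ²(1−fₕ)sₕ²/nₕ with Wₕ = Nₕ/25665:
  Dept IV: (7321/25665)²·(1−885/7321)·105600/885 = 8.5354132
  Dept I: (18344/25665)²·(1−2255/18344)·17300/2255 = 3.4374795
  → Var(ȳ_str) = 11.972893.
Var(ȳ_srs) = (1 − 3140/25665)·103700/3140 = 28.984956.
deff = 11.972893 / 28.984956 = 0.4131.

0.4131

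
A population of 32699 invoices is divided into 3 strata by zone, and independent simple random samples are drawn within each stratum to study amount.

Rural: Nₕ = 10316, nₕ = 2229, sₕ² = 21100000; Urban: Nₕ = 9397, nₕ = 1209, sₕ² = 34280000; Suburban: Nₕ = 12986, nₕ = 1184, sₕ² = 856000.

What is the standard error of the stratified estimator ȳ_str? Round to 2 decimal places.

53.69

Var(ȳ_str) = Σₕ Wₕ²(1 − fₕ)sₕ²/nₕ with Wₕ = Nₕ/N, N = 32699.
Rural: Wₕ = 0.31548365; term = 0.31548365²·(1 − 0.21607212)·21100000/2229 = 738.58795.
Urban: Wₕ = 0.28737882; term = 0.28737882²·(1 − 0.12865808)·34280000/1209 = 2040.3874.
Suburban: Wₕ = 0.39713753; term = 0.39713753²·(1 − 0.09117511)·856000/1184 = 103.62967.
Sum = 2882.605.
SE = √(2882.605) = 53.69.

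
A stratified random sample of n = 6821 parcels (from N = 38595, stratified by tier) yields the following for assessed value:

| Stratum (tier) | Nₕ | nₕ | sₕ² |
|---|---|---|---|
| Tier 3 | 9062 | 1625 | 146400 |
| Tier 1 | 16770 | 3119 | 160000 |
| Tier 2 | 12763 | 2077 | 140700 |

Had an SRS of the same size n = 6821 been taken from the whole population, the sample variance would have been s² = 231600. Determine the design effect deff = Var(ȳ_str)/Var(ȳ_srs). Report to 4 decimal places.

0.6497

Var(ȳ_str) = Σ Wₕ²(1−fₕ)sₕ²/nₕ with Wₕ = Nₕ/38595:
  Tier 3: (9062/38595)²·(1−1625/9062)·146400/1625 = 4.0761247
  Tier 1: (16770/38595)²·(1−3119/16770)·160000/3119 = 7.8838808
  Tier 2: (12763/38595)²·(1−2077/12763)·140700/2077 = 6.2024525
  → Var(ȳ_str) = 18.162458.
Var(ȳ_srs) = (1 − 6821/38595)·231600/6821 = 27.953188.
deff = 18.162458 / 27.953188 = 0.6497.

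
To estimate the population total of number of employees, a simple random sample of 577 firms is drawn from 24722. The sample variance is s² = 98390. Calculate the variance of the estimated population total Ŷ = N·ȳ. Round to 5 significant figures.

1.0179 × 10^11

Var(Ŷ) = N²·Var(ȳ) = N²·(1 − n/N)·s²/n.
f = 577/24722 = 0.02333954; Var(ȳ) = 0.97666046·98390/577 = 166.54007.
Var(Ŷ) = 24722² · 166.54007 = 1.0178551 × 10^11.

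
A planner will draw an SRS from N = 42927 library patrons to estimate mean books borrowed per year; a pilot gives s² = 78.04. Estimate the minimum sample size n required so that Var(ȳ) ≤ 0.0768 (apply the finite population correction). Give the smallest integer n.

993

Without fpc, n₀ = s²/D = 78.04/0.0768 = 1016.1458.
With fpc, (1 − n/N)·s²/n ≤ D requires n ≥ n₀/(1 + n₀/N) = 1016.1458/(1 + 1016.1458/42927) = 992.6483.
Rounding up, n = 993.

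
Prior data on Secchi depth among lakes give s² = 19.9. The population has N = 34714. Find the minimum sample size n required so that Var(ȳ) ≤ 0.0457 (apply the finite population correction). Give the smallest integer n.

Without fpc, n₀ = s²/D = 19.9/0.0457 = 435.4486.
With fpc, (1 − n/N)·s²/n ≤ D requires n ≥ n₀/(1 + n₀/N) = 435.4486/(1 + 435.4486/34714) = 430.0540.
Rounding up, n = 431.

431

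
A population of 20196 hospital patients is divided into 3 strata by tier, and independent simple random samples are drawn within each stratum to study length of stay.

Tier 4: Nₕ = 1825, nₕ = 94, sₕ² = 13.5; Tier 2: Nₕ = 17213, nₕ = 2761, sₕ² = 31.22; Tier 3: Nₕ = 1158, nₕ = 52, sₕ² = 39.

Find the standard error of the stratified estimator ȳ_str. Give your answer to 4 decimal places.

0.1018

Var(ȳ_str) = Σₕ Wₕ²(1 − fₕ)sₕ²/nₕ with Wₕ = Nₕ/N, N = 20196.
Tier 4: Wₕ = 0.09036443; term = 0.09036443²·(1 − 0.05150685)·13.5/94 = 0.0011123338.
Tier 2: Wₕ = 0.85229748; term = 0.85229748²·(1 − 0.16040202)·31.22/2761 = 0.0068963658.
Tier 3: Wₕ = 0.05733809; term = 0.05733809²·(1 − 0.04490501)·39/52 = 0.002355018.
Sum = 0.010363718.
SE = √(0.010363718) = 0.1018.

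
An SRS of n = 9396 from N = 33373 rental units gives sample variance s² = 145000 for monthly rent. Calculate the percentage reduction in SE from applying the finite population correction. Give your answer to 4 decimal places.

f = n/N = 9396/33373 = 0.28154496.
SE_no-fpc = √(s²/n) = 3.928371; SE_fpc = √((1−f)s²/n) = 3.3297551.
Ratio = √(1−f) = 0.84761727. Reduction = 100·(1 − 0.84761727) = 15.2383%.

15.2383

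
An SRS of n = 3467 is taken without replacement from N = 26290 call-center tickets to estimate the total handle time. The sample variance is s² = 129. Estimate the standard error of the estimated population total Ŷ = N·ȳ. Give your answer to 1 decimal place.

4725.0

Var(Ŷ) = N²·Var(ȳ) = N²·(1 − n/N)·s²/n.
f = 3467/26290 = 0.13187524; Var(ȳ) = 0.86812476·129/3467 = 0.032301152.
Var(Ŷ) = 26290² · 0.032301152 = 2.2325397 × 10^7.
SE(Ŷ) = √(2.2325397 × 10^7) = 4725.0.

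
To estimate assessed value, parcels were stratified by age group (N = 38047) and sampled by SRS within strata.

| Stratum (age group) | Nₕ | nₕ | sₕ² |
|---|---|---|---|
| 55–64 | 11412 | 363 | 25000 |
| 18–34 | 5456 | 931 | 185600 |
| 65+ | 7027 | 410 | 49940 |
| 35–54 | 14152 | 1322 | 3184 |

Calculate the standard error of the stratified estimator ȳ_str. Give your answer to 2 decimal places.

Var(ȳ_str) = Σₕ Wₕ²(1 − fₕ)sₕ²/nₕ with Wₕ = Nₕ/N, N = 38047.
55–64: Wₕ = 0.29994481; term = 0.29994481²·(1 − 0.03180862)·25000/363 = 5.9989782.
18–34: Wₕ = 0.14340158; term = 0.14340158²·(1 − 0.17063783)·185600/931 = 3.4000116.
65+: Wₕ = 0.18469262; term = 0.18469262²·(1 − 0.05834638)·49940/410 = 3.9125052.
35–54: Wₕ = 0.37196100; term = 0.37196100²·(1 − 0.09341436)·3184/1322 = 0.30209619.
Sum = 13.613591.
SE = √(13.613591) = 3.69.

3.69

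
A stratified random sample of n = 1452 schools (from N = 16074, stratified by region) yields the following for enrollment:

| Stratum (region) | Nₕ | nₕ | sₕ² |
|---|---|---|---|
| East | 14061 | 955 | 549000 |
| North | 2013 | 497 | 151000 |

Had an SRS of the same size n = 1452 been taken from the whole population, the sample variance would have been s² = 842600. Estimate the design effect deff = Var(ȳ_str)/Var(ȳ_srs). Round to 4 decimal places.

0.7835

Var(ȳ_str) = Σ Wₕ²(1−fₕ)sₕ²/nₕ with Wₕ = Nₕ/16074:
  East: (14061/16074)²·(1−955/14061)·549000/955 = 410.02224
  North: (2013/16074)²·(1−497/2013)·151000/497 = 3.5885219
  → Var(ȳ_str) = 413.61076.
Var(ȳ_srs) = (1 − 1452/16074)·842600/1452 = 527.88297.
deff = 413.61076 / 527.88297 = 0.7835.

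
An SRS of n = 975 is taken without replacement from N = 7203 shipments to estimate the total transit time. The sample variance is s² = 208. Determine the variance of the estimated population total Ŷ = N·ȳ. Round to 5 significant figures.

Var(Ŷ) = N²·Var(ȳ) = N²·(1 − n/N)·s²/n.
f = 975/7203 = 0.13536027; Var(ȳ) = 0.86463973·208/975 = 0.18445648.
Var(Ŷ) = 7203² · 0.18445648 = 9.5701941 × 10^6.

9.5702 × 10^6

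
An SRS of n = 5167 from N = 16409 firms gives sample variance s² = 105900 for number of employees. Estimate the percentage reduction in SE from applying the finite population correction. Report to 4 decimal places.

17.2285

f = n/N = 5167/16409 = 0.31488817.
SE_no-fpc = √(s²/n) = 4.5271903; SE_fpc = √((1−f)s²/n) = 3.7472225.
Ratio = √(1−f) = 0.82771482. Reduction = 100·(1 − 0.82771482) = 17.2285%.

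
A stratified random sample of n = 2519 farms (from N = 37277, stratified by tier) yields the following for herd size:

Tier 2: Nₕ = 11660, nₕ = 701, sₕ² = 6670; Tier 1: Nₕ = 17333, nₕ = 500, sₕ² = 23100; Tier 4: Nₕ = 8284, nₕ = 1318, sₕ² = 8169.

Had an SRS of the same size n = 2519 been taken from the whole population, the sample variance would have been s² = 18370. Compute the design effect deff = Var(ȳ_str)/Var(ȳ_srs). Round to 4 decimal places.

Var(ȳ_str) = Σ Wₕ²(1−fₕ)sₕ²/nₕ with Wₕ = Nₕ/37277:
  Tier 2: (11660/37277)²·(1−701/11660)·6670/701 = 0.87497448
  Tier 1: (17333/37277)²·(1−500/17333)·23100/500 = 9.700527
  Tier 4: (8284/37277)²·(1−1318/8284)·8169/1318 = 0.25739206
  → Var(ȳ_str) = 10.832894.
Var(ȳ_srs) = (1 − 2519/37277)·18370/2519 = 6.7997793.
deff = 10.832894 / 6.7997793 = 1.5931.

1.5931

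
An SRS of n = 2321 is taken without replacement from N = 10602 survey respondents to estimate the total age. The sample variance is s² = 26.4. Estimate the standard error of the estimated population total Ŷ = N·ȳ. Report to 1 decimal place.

999.3

Var(Ŷ) = N²·Var(ȳ) = N²·(1 − n/N)·s²/n.
f = 2321/10602 = 0.21892096; Var(ȳ) = 0.78107904·26.4/2321 = 0.0088843114.
Var(Ŷ) = 10602² · 0.0088843114 = 998617.96.
SE(Ŷ) = √(998617.96) = 999.3.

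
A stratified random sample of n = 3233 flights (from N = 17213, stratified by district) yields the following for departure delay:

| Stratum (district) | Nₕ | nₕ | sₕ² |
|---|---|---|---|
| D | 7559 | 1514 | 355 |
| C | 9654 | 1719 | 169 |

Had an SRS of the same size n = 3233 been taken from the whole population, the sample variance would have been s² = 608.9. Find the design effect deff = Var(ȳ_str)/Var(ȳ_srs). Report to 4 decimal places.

0.4026

Var(ȳ_str) = Σ Wₕ²(1−fₕ)sₕ²/nₕ with Wₕ = Nₕ/17213:
  D: (7559/17213)²·(1−1514/7559)·355/1514 = 0.036161796
  C: (9654/17213)²·(1−1719/9654)·169/1719 = 0.025418617
  → Var(ȳ_str) = 0.061580413.
Var(ȳ_srs) = (1 − 3233/17213)·608.9/3233 = 0.15296458.
deff = 0.061580413 / 0.15296458 = 0.4026.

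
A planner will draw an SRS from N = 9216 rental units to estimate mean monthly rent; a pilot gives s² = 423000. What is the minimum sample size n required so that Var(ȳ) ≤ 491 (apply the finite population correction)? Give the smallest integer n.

788

Without fpc, n₀ = s²/D = 423000/491 = 861.5071.
With fpc, (1 − n/N)·s²/n ≤ D requires n ≥ n₀/(1 + n₀/N) = 861.5071/(1 + 861.5071/9216) = 787.8585.
Rounding up, n = 788.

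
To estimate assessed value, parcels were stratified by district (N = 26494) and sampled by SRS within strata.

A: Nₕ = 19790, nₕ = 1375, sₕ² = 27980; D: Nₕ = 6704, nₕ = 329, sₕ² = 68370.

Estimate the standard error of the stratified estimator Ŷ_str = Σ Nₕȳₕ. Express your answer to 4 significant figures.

Var(Ŷ_str) = Σₕ Nₕ²(1 − fₕ)sₕ²/nₕ.
A: 19790²·(1 − 1375/19790)·27980/1375 = 7.4158772 × 10^9.
D: 6704²·(1 − 329/6704)·68370/329 = 8.88145 × 10^9.
Sum = 1.6297327 × 10^10.
SE = √(1.6297327 × 10^10) = 127700.

127700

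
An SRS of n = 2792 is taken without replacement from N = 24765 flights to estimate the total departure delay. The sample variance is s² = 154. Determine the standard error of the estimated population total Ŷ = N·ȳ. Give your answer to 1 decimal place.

Var(Ŷ) = N²·Var(ȳ) = N²·(1 − n/N)·s²/n.
f = 2792/24765 = 0.11273975; Var(ȳ) = 0.88726025·154/2792 = 0.04893914.
Var(Ŷ) = 24765² · 0.04893914 = 3.001463 × 10^7.
SE(Ŷ) = √(3.001463 × 10^7) = 5478.6.

5478.6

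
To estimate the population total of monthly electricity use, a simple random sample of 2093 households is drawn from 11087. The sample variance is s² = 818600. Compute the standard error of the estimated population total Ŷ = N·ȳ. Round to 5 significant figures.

Var(Ŷ) = N²·Var(ȳ) = N²·(1 − n/N)·s²/n.
f = 2093/11087 = 0.18877965; Var(ȳ) = 0.81122035·818600/2093 = 317.27901.
Var(Ŷ) = 11087² · 317.27901 = 3.9000434 × 10^10.
SE(Ŷ) = √(3.9000434 × 10^10) = 197490.

197490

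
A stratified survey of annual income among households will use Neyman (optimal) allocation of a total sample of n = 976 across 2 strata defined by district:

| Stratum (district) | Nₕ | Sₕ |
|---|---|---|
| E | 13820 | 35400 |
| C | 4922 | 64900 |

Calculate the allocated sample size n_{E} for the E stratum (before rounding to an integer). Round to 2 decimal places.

Neyman allocation: nₕ = n·NₕSₕ / Σⱼ NⱼSⱼ.
Σ NⱼSⱼ = 13820·35400 + 4922·64900 = 8.086658 × 10^8.
n_{E} = 976·13820·35400 / (8.086658 × 10^8) = 590.46.

590.46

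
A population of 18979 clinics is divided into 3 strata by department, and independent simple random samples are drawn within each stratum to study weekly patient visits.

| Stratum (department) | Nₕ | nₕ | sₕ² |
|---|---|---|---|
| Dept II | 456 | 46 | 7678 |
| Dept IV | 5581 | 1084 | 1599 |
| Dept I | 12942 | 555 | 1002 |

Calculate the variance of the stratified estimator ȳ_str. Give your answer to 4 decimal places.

Var(ȳ_str) = Σₕ Wₕ²(1 − fₕ)sₕ²/nₕ with Wₕ = Nₕ/N, N = 18979.
Dept II: Wₕ = 0.02402656; term = 0.02402656²·(1 − 0.10087719)·7678/46 = 0.086634789.
Dept IV: Wₕ = 0.29406186; term = 0.29406186²·(1 − 0.19423042)·1599/1084 = 0.10277972.
Dept I: Wₕ = 0.68191159; term = 0.68191159²·(1 − 0.04288363)·1002/555 = 0.80351802.
Sum = 0.99293253.

0.9929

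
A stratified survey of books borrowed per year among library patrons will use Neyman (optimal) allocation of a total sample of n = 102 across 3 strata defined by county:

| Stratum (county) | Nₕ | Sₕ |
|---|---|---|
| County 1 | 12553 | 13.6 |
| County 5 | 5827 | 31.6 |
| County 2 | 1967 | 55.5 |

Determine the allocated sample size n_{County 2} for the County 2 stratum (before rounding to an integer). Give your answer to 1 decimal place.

24.0

Neyman allocation: nₕ = n·NₕSₕ / Σⱼ NⱼSⱼ.
Σ NⱼSⱼ = 12553·13.6 + 5827·31.6 + 1967·55.5 = 464022.5.
n_{County 2} = 102·1967·55.5 / 464022.5 = 24.0.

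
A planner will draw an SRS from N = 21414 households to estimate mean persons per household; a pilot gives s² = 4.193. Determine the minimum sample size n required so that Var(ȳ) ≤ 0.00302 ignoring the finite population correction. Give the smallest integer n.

1389

Without fpc, n₀ = s²/D = 4.193/0.00302 = 1388.4106.
Rounding up, n = 1389.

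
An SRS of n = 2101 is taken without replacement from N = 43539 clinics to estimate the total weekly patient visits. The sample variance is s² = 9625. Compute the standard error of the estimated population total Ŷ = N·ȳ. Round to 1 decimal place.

90913.0

Var(Ŷ) = N²·Var(ȳ) = N²·(1 − n/N)·s²/n.
f = 2101/43539 = 0.04825559; Var(ȳ) = 0.95174441·9625/2101 = 4.3600857.
Var(Ŷ) = 43539² · 4.3600857 = 8.2651726 × 10^9.
SE(Ŷ) = √(8.2651726 × 10^9) = 90913.0.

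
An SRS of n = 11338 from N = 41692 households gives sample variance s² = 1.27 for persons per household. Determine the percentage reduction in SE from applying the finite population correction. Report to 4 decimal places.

14.6740

f = n/N = 11338/41692 = 0.27194666.
SE_no-fpc = √(s²/n) = 0.010583605; SE_fpc = √((1−f)s²/n) = 0.0090305715.
Ratio = √(1−f) = 0.85326042. Reduction = 100·(1 − 0.85326042) = 14.6740%.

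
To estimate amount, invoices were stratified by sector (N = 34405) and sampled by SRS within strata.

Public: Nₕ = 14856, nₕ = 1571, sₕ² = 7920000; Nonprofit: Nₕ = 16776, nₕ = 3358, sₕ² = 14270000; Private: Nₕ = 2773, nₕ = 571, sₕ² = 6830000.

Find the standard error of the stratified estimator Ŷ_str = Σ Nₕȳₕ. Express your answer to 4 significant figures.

1.423 × 10^6

Var(Ŷ_str) = Σₕ Nₕ²(1 − fₕ)sₕ²/nₕ.
Public: 14856²·(1 − 1571/14856)·7920000/1571 = 9.9497564 × 10^11.
Nonprofit: 16776²·(1 − 3358/16776)·14270000/3358 = 9.5657601 × 10^11.
Private: 2773²·(1 − 571/2773)·6830000/571 = 7.3038489 × 10^10.
Sum = 2.0245901 × 10^12.
SE = √(2.0245901 × 10^12) = 1.423 × 10^6.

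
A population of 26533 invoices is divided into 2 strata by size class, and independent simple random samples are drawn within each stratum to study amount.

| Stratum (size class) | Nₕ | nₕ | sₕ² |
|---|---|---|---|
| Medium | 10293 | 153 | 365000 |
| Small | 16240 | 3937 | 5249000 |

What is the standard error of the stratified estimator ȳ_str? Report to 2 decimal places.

Var(ȳ_str) = Σₕ Wₕ²(1 − fₕ)sₕ²/nₕ with Wₕ = Nₕ/N, N = 26533.
Medium: Wₕ = 0.38793201; term = 0.38793201²·(1 − 0.01486447)·365000/153 = 353.67849.
Small: Wₕ = 0.61206799; term = 0.61206799²·(1 − 0.24242611)·5249000/3937 = 378.38638.
Sum = 732.06487.
SE = √(732.06487) = 27.06.

27.06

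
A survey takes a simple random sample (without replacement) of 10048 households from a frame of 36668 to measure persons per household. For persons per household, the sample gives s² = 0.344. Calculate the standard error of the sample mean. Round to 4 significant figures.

Under SRS without replacement, Var(ȳ) = (1 − f)·s²/n with f = n/N = 10048/36668 = 0.27402640.
Var(ȳ) = (1 − 0.27402640)·0.344/10048 = 0.72597360·3.4235669 × 10^-5 = 2.4854192 × 10^-5.
SE(ȳ) = √(2.4854192 × 10^-5) = 0.004985.

0.004985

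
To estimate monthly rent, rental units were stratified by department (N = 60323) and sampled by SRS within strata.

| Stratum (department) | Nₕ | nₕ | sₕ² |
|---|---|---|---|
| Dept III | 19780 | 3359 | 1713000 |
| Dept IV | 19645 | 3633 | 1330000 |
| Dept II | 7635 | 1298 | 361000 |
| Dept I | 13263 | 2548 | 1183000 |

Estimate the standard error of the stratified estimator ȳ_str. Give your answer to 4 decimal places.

Var(ȳ_str) = Σₕ Wₕ²(1 − fₕ)sₕ²/nₕ with Wₕ = Nₕ/N, N = 60323.
Dept III: Wₕ = 0.32790146; term = 0.32790146²·(1 − 0.16981800)·1713000/3359 = 45.520538.
Dept IV: Wₕ = 0.32566351; term = 0.32566351²·(1 − 0.18493255)·1330000/3633 = 31.64594.
Dept II: Wₕ = 0.12656864; term = 0.12656864²·(1 − 0.17000655)·361000/1298 = 3.697936.
Dept I: Wₕ = 0.21986639; term = 0.21986639²·(1 − 0.19211340)·1183000/2548 = 18.132321.
Sum = 98.996735.
SE = √(98.996735) = 9.9497.

9.9497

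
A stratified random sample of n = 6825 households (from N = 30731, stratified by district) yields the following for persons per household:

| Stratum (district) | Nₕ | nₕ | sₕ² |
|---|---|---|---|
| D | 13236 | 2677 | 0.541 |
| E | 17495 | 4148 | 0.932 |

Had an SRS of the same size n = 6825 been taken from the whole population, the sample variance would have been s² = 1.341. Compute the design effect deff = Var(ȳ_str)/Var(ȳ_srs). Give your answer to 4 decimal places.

0.5591

Var(ȳ_str) = Σ Wₕ²(1−fₕ)sₕ²/nₕ with Wₕ = Nₕ/30731:
  D: (13236/30731)²·(1−2677/13236)·0.541/2677 = 2.9907152 × 10^-5
  E: (17495/30731)²·(1−4148/17495)·0.932/4148 = 5.5554774 × 10^-5
  → Var(ȳ_str) = 8.5461926 × 10^-5.
Var(ȳ_srs) = (1 − 6825/30731)·1.341/6825 = 1.528468 × 10^-4.
deff = (8.5461926 × 10^-5) / (1.528468 × 10^-4) = 0.5591.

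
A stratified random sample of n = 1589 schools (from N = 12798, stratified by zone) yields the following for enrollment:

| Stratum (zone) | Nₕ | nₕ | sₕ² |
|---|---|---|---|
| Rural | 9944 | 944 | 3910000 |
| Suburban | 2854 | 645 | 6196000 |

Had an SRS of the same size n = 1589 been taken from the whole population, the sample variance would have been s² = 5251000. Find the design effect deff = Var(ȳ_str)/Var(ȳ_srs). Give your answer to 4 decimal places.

0.9097

Var(ȳ_str) = Σ Wₕ²(1−fₕ)sₕ²/nₕ with Wₕ = Nₕ/12798:
  Rural: (9944/12798)²·(1−944/9944)·3910000/944 = 2263.2065
  Suburban: (2854/12798)²·(1−645/2854)·6196000/645 = 369.75765
  → Var(ȳ_str) = 2632.9642.
Var(ȳ_srs) = (1 − 1589/12798)·5251000/1589 = 2894.2956.
deff = 2632.9642 / 2894.2956 = 0.9097.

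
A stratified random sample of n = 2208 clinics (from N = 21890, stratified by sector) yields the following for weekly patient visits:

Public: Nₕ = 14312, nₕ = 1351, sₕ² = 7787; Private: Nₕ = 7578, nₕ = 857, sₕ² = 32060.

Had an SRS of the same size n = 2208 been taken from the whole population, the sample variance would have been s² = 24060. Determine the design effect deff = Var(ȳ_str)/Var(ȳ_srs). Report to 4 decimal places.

0.6336

Var(ȳ_str) = Σ Wₕ²(1−fₕ)sₕ²/nₕ with Wₕ = Nₕ/21890:
  Public: (14312/21890)²·(1−1351/14312)·7787/1351 = 2.2313215
  Private: (7578/21890)²·(1−857/7578)·32060/857 = 3.9763048
  → Var(ȳ_str) = 6.2076263.
Var(ȳ_srs) = (1 − 2208/21890)·24060/2208 = 9.7976071.
deff = 6.2076263 / 9.7976071 = 0.6336.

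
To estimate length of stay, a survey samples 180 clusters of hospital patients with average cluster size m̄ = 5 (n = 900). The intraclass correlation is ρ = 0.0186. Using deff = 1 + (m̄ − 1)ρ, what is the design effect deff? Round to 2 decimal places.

1.07

deff = 1 + (5 − 1)·0.0186 = 1 + 0.0744 = 1.0744.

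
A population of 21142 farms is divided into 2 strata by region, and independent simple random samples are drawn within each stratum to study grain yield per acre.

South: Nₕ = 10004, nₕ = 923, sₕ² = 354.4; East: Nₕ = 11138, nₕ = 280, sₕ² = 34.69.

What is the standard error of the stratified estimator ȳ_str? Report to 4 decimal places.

0.3340

Var(ȳ_str) = Σₕ Wₕ²(1 − fₕ)sₕ²/nₕ with Wₕ = Nₕ/N, N = 21142.
South: Wₕ = 0.47318135; term = 0.47318135²·(1 − 0.09226309)·354.4/923 = 0.078038198.
East: Wₕ = 0.52681865; term = 0.52681865²·(1 − 0.02513916)·34.69/280 = 0.033520554.
Sum = 0.11155875.
SE = √(0.11155875) = 0.3340.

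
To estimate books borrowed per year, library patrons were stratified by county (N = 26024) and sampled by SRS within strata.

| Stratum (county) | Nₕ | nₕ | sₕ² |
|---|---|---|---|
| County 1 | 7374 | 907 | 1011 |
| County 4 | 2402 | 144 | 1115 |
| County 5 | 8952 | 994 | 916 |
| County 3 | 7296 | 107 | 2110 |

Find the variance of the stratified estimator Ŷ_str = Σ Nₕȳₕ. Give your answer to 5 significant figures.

Var(Ŷ_str) = Σₕ Nₕ²(1 − fₕ)sₕ²/nₕ.
County 1: 7374²·(1 − 907/7374)·1011/907 = 5.3155703 × 10^7.
County 4: 2402²·(1 − 144/2402)·1115/144 = 4.1996134 × 10^7.
County 5: 8952²·(1 − 994/8952)·916/994 = 6.5649753 × 10^7.
County 3: 7296²·(1 − 107/7296)·2110/107 = 1.034313 × 10^9.
Sum = 1.1951146 × 10^9.

1.1951 × 10^9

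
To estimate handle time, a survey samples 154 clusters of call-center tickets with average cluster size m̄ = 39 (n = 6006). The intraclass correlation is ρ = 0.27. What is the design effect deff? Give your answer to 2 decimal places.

deff = 1 + (39 − 1)·0.27 = 1 + 10.26 = 11.26.

11.26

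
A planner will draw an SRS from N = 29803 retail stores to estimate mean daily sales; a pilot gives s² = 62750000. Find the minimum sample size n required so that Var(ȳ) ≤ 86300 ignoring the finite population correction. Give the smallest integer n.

Without fpc, n₀ = s²/D = 62750000/86300 = 727.1147.
Rounding up, n = 728.

728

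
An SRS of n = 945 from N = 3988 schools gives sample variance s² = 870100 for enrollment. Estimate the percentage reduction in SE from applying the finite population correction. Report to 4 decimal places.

12.6479

f = n/N = 945/3988 = 0.23696088.
SE_no-fpc = √(s²/n) = 30.34371; SE_fpc = √((1−f)s²/n) = 26.505871.
Ratio = √(1−f) = 0.87352110. Reduction = 100·(1 − 0.87352110) = 12.6479%.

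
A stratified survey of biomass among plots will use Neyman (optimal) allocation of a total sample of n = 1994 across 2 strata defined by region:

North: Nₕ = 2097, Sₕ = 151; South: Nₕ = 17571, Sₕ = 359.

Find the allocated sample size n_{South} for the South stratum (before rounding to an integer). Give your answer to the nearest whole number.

1899

Neyman allocation: nₕ = n·NₕSₕ / Σⱼ NⱼSⱼ.
Σ NⱼSⱼ = 2097·151 + 17571·359 = 6.624636 × 10^6.
n_{South} = 1994·17571·359 / (6.624636 × 10^6) = 1899.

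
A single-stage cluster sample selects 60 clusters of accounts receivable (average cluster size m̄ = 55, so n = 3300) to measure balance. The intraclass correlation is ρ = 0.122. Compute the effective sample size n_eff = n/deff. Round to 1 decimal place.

deff = 1 + (55 − 1)·0.122 = 1 + 6.588 = 7.588.
n_eff = 3300 / 7.588 = 434.9.

434.9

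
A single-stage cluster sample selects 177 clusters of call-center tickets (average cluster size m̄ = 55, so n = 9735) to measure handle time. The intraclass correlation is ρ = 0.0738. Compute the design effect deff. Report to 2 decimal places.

deff = 1 + (55 − 1)·0.0738 = 1 + 3.9852 = 4.9852.

4.99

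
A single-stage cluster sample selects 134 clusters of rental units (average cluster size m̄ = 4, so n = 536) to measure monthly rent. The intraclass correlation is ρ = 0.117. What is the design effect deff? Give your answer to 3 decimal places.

deff = 1 + (4 − 1)·0.117 = 1 + 0.351 = 1.351.

1.351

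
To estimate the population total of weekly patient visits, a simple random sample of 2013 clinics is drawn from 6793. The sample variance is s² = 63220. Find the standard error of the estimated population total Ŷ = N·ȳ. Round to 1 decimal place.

Var(Ŷ) = N²·Var(ȳ) = N²·(1 − n/N)·s²/n.
f = 2013/6793 = 0.29633446; Var(ȳ) = 0.70366554·63220/2013 = 22.099223.
Var(Ŷ) = 6793² · 22.099223 = 1.0197653 × 10^9.
SE(Ŷ) = √(1.0197653 × 10^9) = 31933.8.

31933.8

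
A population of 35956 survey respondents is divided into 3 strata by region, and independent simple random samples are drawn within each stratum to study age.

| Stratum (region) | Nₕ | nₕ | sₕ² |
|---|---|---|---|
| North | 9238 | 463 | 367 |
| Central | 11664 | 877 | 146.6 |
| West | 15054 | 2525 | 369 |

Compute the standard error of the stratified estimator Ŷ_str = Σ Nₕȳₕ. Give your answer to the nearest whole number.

10623

Var(Ŷ_str) = Σₕ Nₕ²(1 − fₕ)sₕ²/nₕ.
North: 9238²·(1 − 463/9238)·367/463 = 6.4255478 × 10^7.
Central: 11664²·(1 − 877/11664)·146.6/877 = 2.1032097 × 10^7.
West: 15054²·(1 − 2525/15054)·369/2525 = 2.7563433 × 10^7.
Sum = 1.1285101 × 10^8.
SE = √(1.1285101 × 10^8) = 10623.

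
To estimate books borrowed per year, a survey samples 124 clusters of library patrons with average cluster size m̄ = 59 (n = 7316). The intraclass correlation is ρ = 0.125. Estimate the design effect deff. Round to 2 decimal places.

deff = 1 + (59 − 1)·0.125 = 1 + 7.25 = 8.25.

8.25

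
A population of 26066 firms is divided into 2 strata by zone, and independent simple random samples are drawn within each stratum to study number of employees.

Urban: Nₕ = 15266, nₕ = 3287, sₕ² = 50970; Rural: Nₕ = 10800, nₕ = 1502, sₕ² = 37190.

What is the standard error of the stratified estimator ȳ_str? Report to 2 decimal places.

Var(ȳ_str) = Σₕ Wₕ²(1 − fₕ)sₕ²/nₕ with Wₕ = Nₕ/N, N = 26066.
Urban: Wₕ = 0.58566715; term = 0.58566715²·(1 − 0.21531508)·50970/3287 = 4.173611.
Rural: Wₕ = 0.41433285; term = 0.41433285²·(1 − 0.13907407)·37190/1502 = 3.6594917.
Sum = 7.8331027.
SE = √(7.8331027) = 2.80.

2.80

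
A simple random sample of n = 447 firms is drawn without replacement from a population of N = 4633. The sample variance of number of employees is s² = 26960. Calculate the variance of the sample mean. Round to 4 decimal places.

Under SRS without replacement, Var(ȳ) = (1 − f)·s²/n with f = n/N = 447/4633 = 0.09648176.
Var(ȳ) = (1 − 0.09648176)·26960/447 = 0.90351824·60.313199 = 54.494075.

54.4941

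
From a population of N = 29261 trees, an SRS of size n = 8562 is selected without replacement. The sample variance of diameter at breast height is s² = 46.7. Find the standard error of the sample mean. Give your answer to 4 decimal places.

Under SRS without replacement, Var(ȳ) = (1 − f)·s²/n with f = n/N = 8562/29261 = 0.29260791.
Var(ȳ) = (1 − 0.29260791)·46.7/8562 = 0.70739209·0.0054543331 = 0.0038583521.
SE(ȳ) = √(0.0038583521) = 0.0621.

0.0621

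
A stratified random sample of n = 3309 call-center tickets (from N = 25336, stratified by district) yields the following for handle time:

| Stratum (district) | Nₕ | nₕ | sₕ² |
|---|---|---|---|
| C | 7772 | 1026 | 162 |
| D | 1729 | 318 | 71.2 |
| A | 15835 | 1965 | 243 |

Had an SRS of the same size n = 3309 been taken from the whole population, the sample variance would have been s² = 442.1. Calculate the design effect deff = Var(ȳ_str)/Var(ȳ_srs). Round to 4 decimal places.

Var(ȳ_str) = Σ Wₕ²(1−fₕ)sₕ²/nₕ with Wₕ = Nₕ/25336:
  C: (7772/25336)²·(1−1026/7772)·162/1026 = 0.012896465
  D: (1729/25336)²·(1−318/1729)·71.2/318 = 8.5093969 × 10^-4
  A: (15835/25336)²·(1−1965/15835)·243/1965 = 0.042311863
  → Var(ȳ_str) = 0.056059268.
Var(ȳ_srs) = (1 − 3309/25336)·442.1/3309 = 0.11615584.
deff = 0.056059268 / 0.11615584 = 0.4826.

0.4826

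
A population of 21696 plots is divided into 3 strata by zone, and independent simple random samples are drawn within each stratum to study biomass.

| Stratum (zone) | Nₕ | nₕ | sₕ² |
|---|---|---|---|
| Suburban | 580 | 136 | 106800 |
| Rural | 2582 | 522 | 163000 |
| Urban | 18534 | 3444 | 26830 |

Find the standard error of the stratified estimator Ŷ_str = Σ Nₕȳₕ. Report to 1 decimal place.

63576.0

Var(Ŷ_str) = Σₕ Nₕ²(1 − fₕ)sₕ²/nₕ.
Suburban: 580²·(1 − 136/580)·106800/136 = 2.0222894 × 10^8.
Rural: 2582²·(1 − 522/2582)·163000/522 = 1.6608888 × 10^9.
Urban: 18534²·(1 − 3444/18534)·26830/3444 = 2.1787928 × 10^9.
Sum = 4.0419105 × 10^9.
SE = √(4.0419105 × 10^9) = 63576.0.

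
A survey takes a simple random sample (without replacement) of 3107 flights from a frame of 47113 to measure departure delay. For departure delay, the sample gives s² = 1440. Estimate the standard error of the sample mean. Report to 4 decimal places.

0.6580

Under SRS without replacement, Var(ȳ) = (1 − f)·s²/n with f = n/N = 3107/47113 = 0.06594783.
Var(ȳ) = (1 − 0.06594783)·1440/3107 = 0.93405217·0.46346958 = 0.43290477.
SE(ȳ) = √(0.43290477) = 0.6580.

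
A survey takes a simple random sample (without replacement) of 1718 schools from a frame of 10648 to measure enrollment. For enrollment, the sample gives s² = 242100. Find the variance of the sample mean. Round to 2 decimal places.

118.18

Under SRS without replacement, Var(ȳ) = (1 − f)·s²/n with f = n/N = 1718/10648 = 0.16134485.
Var(ȳ) = (1 − 0.16134485)·242100/1718 = 0.83865515·140.91967 = 118.18301.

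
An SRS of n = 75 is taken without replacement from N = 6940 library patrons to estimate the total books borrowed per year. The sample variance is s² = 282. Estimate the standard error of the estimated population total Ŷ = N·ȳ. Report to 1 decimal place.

13384.2

Var(Ŷ) = N²·Var(ȳ) = N²·(1 − n/N)·s²/n.
f = 75/6940 = 0.01080692; Var(ȳ) = 0.98919308·282/75 = 3.719366.
Var(Ŷ) = 6940² · 3.719366 = 1.7913806 × 10^8.
SE(Ŷ) = √(1.7913806 × 10^8) = 13384.2.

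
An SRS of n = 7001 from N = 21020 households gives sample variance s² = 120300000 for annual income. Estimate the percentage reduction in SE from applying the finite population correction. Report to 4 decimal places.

18.3338

f = n/N = 7001/21020 = 0.33306375.
SE_no-fpc = √(s²/n) = 131.08493; SE_fpc = √((1−f)s²/n) = 107.05204.
Ratio = √(1−f) = 0.81666165. Reduction = 100·(1 − 0.81666165) = 18.3338%.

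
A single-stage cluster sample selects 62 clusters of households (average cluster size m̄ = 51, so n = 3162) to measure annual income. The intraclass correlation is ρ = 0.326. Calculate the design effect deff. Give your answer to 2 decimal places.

deff = 1 + (51 − 1)·0.326 = 1 + 16.3 = 17.3.

17.30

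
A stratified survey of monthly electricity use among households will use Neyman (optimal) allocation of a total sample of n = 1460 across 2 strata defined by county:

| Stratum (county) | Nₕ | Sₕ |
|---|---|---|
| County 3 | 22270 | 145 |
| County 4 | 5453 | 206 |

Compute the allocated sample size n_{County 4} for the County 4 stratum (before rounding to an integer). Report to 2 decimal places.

376.81

Neyman allocation: nₕ = n·NₕSₕ / Σⱼ NⱼSⱼ.
Σ NⱼSⱼ = 22270·145 + 5453·206 = 4.352468 × 10^6.
n_{County 4} = 1460·5453·206 / (4.352468 × 10^6) = 376.81.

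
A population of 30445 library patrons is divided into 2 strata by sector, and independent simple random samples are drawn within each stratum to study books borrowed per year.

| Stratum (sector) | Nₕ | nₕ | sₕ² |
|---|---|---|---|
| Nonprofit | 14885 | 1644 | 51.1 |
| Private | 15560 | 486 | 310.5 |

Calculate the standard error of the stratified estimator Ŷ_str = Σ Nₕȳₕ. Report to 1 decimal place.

12489.1

Var(Ŷ_str) = Σₕ Nₕ²(1 − fₕ)sₕ²/nₕ.
Nonprofit: 14885²·(1 − 1644/14885)·51.1/1644 = 6.1261653 × 10^6.
Private: 15560²·(1 − 486/15560)·310.5/486 = 1.4985231 × 10^8.
Sum = 1.5597848 × 10^8.
SE = √(1.5597848 × 10^8) = 12489.1.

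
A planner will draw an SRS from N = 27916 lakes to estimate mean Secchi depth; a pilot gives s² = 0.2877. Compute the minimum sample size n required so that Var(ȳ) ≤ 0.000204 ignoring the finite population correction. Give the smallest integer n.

1411

Without fpc, n₀ = s²/D = 0.2877/0.000204 = 1410.2941.
Rounding up, n = 1411.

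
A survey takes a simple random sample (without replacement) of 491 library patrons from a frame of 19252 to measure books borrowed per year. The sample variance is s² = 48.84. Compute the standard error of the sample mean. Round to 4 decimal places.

Under SRS without replacement, Var(ȳ) = (1 − f)·s²/n with f = n/N = 491/19252 = 0.02550384.
Var(ȳ) = (1 − 0.02550384)·48.84/491 = 0.97449616·0.099470468 = 0.096933589.
SE(ȳ) = √(0.096933589) = 0.3113.

0.3113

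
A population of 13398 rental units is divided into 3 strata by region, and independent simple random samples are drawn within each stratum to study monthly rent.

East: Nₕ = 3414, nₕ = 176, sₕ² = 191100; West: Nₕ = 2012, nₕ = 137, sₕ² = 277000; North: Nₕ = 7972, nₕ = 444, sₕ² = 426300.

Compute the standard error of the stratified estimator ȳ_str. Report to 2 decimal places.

Var(ȳ_str) = Σₕ Wₕ²(1 − fₕ)sₕ²/nₕ with Wₕ = Nₕ/N, N = 13398.
East: Wₕ = 0.25481415; term = 0.25481415²·(1 − 0.05155243)·191100/176 = 66.866476.
West: Wₕ = 0.15017167; term = 0.15017167²·(1 − 0.06809145)·277000/137 = 42.49213.
North: Wₕ = 0.59501418; term = 0.59501418²·(1 − 0.05569493)·426300/444 = 320.99577.
Sum = 430.35438.
SE = √(430.35438) = 20.74.

20.74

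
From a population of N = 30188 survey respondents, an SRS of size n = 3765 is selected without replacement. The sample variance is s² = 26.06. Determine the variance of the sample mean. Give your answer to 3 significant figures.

Under SRS without replacement, Var(ȳ) = (1 − f)·s²/n with f = n/N = 3765/30188 = 0.12471843.
Var(ȳ) = (1 − 0.12471843)·26.06/3765 = 0.87528157·0.0069216467 = 0.0060583898.

0.00606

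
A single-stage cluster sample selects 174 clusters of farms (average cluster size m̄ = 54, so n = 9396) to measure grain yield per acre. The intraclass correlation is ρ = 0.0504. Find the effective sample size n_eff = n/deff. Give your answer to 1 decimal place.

2559.4

deff = 1 + (54 − 1)·0.0504 = 1 + 2.6712 = 3.6712.
n_eff = 9396 / 3.6712 = 2559.4.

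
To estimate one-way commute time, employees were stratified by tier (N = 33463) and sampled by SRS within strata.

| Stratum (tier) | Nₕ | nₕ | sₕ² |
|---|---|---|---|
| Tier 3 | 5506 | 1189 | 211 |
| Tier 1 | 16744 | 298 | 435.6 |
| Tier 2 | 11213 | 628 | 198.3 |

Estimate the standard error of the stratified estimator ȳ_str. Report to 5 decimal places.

Var(ȳ_str) = Σₕ Wₕ²(1 − fₕ)sₕ²/nₕ with Wₕ = Nₕ/N, N = 33463.
Tier 3: Wₕ = 0.16453994; term = 0.16453994²·(1 − 0.21594624)·211/1189 = 0.0037669435.
Tier 1: Wₕ = 0.50037355; term = 0.50037355²·(1 − 0.01779742)·435.6/298 = 0.35946893.
Tier 2: Wₕ = 0.33508651; term = 0.33508651²·(1 − 0.05600642)·198.3/628 = 0.033469252.
Sum = 0.39670513.
SE = √(0.39670513) = 0.62985.

0.62985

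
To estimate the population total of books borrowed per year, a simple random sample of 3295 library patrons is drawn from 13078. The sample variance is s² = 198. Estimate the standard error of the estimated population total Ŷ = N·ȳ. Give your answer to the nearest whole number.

2773

Var(Ŷ) = N²·Var(ȳ) = N²·(1 − n/N)·s²/n.
f = 3295/13078 = 0.25194984; Var(ȳ) = 0.74805016·198/3295 = 0.044951117.
Var(Ŷ) = 13078² · 0.044951117 = 7.6881731 × 10^6.
SE(Ŷ) = √(7.6881731 × 10^6) = 2773.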